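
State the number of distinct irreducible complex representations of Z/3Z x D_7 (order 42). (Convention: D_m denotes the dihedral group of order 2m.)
15

Justification: The number of irreducible complex representations of a finite group equals its number of conjugacy classes. For a direct product, #classes(G x H) = #classes(G) * #classes(H). Z/3Z has 3 classes (abelian), D_7 has 5 classes, so 3 * 5 = 15, so Z/3Z x D_7 (order 42) has exactly 15 irreducible complex representations.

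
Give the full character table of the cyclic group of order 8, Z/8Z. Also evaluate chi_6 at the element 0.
Character table of Z/8Z (irreps indexed chi_0,...,chi_7 with chi_k(m) = zeta_8^(k*m), zeta_8 = exp(2*pi*i/8)):
  irrep \ class  {0} (size 1)  {1} (size 1)    {2} (size 1)  {3} (size 1)    {4} (size 1)  {5} (size 1)    {6} (size 1)  {7} (size 1)  
  chi_0          1             1               1             1               1             1               1             1             
  chi_1          1             exp(I*pi/4)     I             exp(3*I*pi/4)   -1            exp(-3*I*pi/4)  -I            exp(-I*pi/4)  
  chi_2          1             I               -1            -I              1             I               -1            -I            
  chi_3          1             exp(3*I*pi/4)   -I            exp(I*pi/4)     -1            exp(-I*pi/4)    I             exp(-3*I*pi/4)
  chi_4          1             -1              1             -1              1             -1              1             -1            
  chi_5          1             exp(-3*I*pi/4)  I             exp(-I*pi/4)    -1            exp(I*pi/4)     -I            exp(3*I*pi/4) 
  chi_6          1             -I              -1            I               1             -I              -1            I             
  chi_7          1             exp(-I*pi/4)    -I            exp(-3*I*pi/4)  -1            exp(3*I*pi/4)   I             exp(I*pi/4)   

Spot check: chi_6(0) = zeta_8^(6*0) = zeta_8^0 = 1.

Reasoning: Z/8Z is abelian, so all 8 irreducible complex representations are 1-dimensional. They are given by chi_k(m) = zeta_8^(k*m) for k = 0,...,7. Row orthogonality: sum_m chi_k(m) conj(chi_l(m)) = 8 * [k = l].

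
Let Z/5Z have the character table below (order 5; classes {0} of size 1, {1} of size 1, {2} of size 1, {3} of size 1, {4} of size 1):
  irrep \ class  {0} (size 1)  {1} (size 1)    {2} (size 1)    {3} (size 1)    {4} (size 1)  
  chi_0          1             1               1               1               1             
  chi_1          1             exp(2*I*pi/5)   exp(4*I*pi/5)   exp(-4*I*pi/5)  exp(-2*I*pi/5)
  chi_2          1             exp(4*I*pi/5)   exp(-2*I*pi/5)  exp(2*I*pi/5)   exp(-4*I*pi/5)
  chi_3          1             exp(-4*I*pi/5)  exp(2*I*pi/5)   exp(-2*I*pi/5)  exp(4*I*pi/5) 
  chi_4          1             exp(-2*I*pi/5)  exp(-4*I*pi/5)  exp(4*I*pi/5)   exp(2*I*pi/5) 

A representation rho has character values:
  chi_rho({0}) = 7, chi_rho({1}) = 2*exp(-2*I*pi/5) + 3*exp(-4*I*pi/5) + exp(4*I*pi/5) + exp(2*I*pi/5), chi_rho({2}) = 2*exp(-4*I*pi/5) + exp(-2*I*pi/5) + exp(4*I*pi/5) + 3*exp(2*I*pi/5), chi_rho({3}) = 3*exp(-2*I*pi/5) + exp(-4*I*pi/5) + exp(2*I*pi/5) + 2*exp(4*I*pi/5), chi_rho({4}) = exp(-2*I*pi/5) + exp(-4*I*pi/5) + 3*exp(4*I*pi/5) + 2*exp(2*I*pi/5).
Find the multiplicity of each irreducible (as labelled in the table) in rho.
Multiplicities: chi_0: 0, chi_1: 1, chi_2: 1, chi_3: 3, chi_4: 2.

Working: Use <chi_rho, chi> = (1/|G|) sum_C |C| * chi_rho(C) * conj(chi(C)) with |G| = 5 for each irreducible chi in the table:
  <chi_rho, chi_0> = (1/5)[1*(7)*conj(1) + 1*(2*exp(-2*I*pi/5) + 3*exp(-4*I*pi/5) + exp(4*I*pi/5) + exp(2*I*pi/5))*conj(1) + 1*(2*exp(-4*I*pi/5) + exp(-2*I*pi/5) + exp(4*I*pi/5) + 3*exp(2*I*pi/5))*conj(1) + 1*(3*exp(-2*I*pi/5) + exp(-4*I*pi/5) + exp(2*I*pi/5) + 2*exp(4*I*pi/5))*conj(1) + 1*(exp(-2*I*pi/5) + exp(-4*I*pi/5) + 3*exp(4*I*pi/5) + 2*exp(2*I*pi/5))*conj(1)]
      = (1/5)[(7) + (2*exp(-2*I*pi/5) + 3*exp(-4*I*pi/5) + exp(4*I*pi/5) + exp(2*I*pi/5)) + (2*exp(-4*I*pi/5) + exp(-2*I*pi/5) + exp(4*I*pi/5) + 3*exp(2*I*pi/5)) + (3*exp(-2*I*pi/5) + exp(-4*I*pi/5) + exp(2*I*pi/5) + 2*exp(4*I*pi/5)) + (exp(-2*I*pi/5) + exp(-4*I*pi/5) + 3*exp(4*I*pi/5) + 2*exp(2*I*pi/5))] = 0/5 = 0
  <chi_rho, chi_1> = (1/5)[1*(7)*conj(1) + 1*(2*exp(-2*I*pi/5) + 3*exp(-4*I*pi/5) + exp(4*I*pi/5) + exp(2*I*pi/5))*conj(exp(2*I*pi/5)) + 1*(2*exp(-4*I*pi/5) + exp(-2*I*pi/5) + exp(4*I*pi/5) + 3*exp(2*I*pi/5))*conj(exp(4*I*pi/5)) + 1*(3*exp(-2*I*pi/5) + exp(-4*I*pi/5) + exp(2*I*pi/5) + 2*exp(4*I*pi/5))*conj(exp(-4*I*pi/5)) + 1*(exp(-2*I*pi/5) + exp(-4*I*pi/5) + 3*exp(4*I*pi/5) + 2*exp(2*I*pi/5))*conj(exp(-2*I*pi/5))]
      = (1/5)[(7) + (1 + 2*exp(-4*I*pi/5) + exp(2*I*pi/5) + 3*exp(4*I*pi/5)) + (1 + 3*exp(-2*I*pi/5) + exp(4*I*pi/5) + 2*exp(2*I*pi/5)) + (1 + 2*exp(-2*I*pi/5) + exp(-4*I*pi/5) + 3*exp(2*I*pi/5)) + (1 + 3*exp(-4*I*pi/5) + exp(-2*I*pi/5) + 2*exp(4*I*pi/5))] = 5/5 = 1
  <chi_rho, chi_2> = (1/5)[1*(7)*conj(1) + 1*(2*exp(-2*I*pi/5) + 3*exp(-4*I*pi/5) + exp(4*I*pi/5) + exp(2*I*pi/5))*conj(exp(4*I*pi/5)) + 1*(2*exp(-4*I*pi/5) + exp(-2*I*pi/5) + exp(4*I*pi/5) + 3*exp(2*I*pi/5))*conj(exp(-2*I*pi/5)) + 1*(3*exp(-2*I*pi/5) + exp(-4*I*pi/5) + exp(2*I*pi/5) + 2*exp(4*I*pi/5))*conj(exp(2*I*pi/5)) + 1*(exp(-2*I*pi/5) + exp(-4*I*pi/5) + 3*exp(4*I*pi/5) + 2*exp(2*I*pi/5))*conj(exp(-4*I*pi/5))]
      = (1/5)[(7) + (1 + exp(-2*I*pi/5) + 2*exp(4*I*pi/5) + 3*exp(2*I*pi/5)) + (1 + 2*exp(-2*I*pi/5) + exp(-4*I*pi/5) + 3*exp(4*I*pi/5)) + (1 + 3*exp(-4*I*pi/5) + exp(4*I*pi/5) + 2*exp(2*I*pi/5)) + (1 + 3*exp(-2*I*pi/5) + 2*exp(-4*I*pi/5) + exp(2*I*pi/5))] = 5/5 = 1
  <chi_rho, chi_3> = (1/5)[1*(7)*conj(1) + 1*(2*exp(-2*I*pi/5) + 3*exp(-4*I*pi/5) + exp(4*I*pi/5) + exp(2*I*pi/5))*conj(exp(-4*I*pi/5)) + 1*(2*exp(-4*I*pi/5) + exp(-2*I*pi/5) + exp(4*I*pi/5) + 3*exp(2*I*pi/5))*conj(exp(2*I*pi/5)) + 1*(3*exp(-2*I*pi/5) + exp(-4*I*pi/5) + exp(2*I*pi/5) + 2*exp(4*I*pi/5))*conj(exp(-2*I*pi/5)) + 1*(exp(-2*I*pi/5) + exp(-4*I*pi/5) + 3*exp(4*I*pi/5) + 2*exp(2*I*pi/5))*conj(exp(4*I*pi/5))]
      = (1/5)[(7) + (3 + exp(-2*I*pi/5) + exp(-4*I*pi/5) + 2*exp(2*I*pi/5)) + (3 + exp(-4*I*pi/5) + exp(2*I*pi/5) + 2*exp(4*I*pi/5)) + (3 + 2*exp(-4*I*pi/5) + exp(-2*I*pi/5) + exp(4*I*pi/5)) + (3 + 2*exp(-2*I*pi/5) + exp(4*I*pi/5) + exp(2*I*pi/5))] = 15/5 = 3
  <chi_rho, chi_4> = (1/5)[1*(7)*conj(1) + 1*(2*exp(-2*I*pi/5) + 3*exp(-4*I*pi/5) + exp(4*I*pi/5) + exp(2*I*pi/5))*conj(exp(-2*I*pi/5)) + 1*(2*exp(-4*I*pi/5) + exp(-2*I*pi/5) + exp(4*I*pi/5) + 3*exp(2*I*pi/5))*conj(exp(-4*I*pi/5)) + 1*(3*exp(-2*I*pi/5) + exp(-4*I*pi/5) + exp(2*I*pi/5) + 2*exp(4*I*pi/5))*conj(exp(4*I*pi/5)) + 1*(exp(-2*I*pi/5) + exp(-4*I*pi/5) + 3*exp(4*I*pi/5) + 2*exp(2*I*pi/5))*conj(exp(2*I*pi/5))]
      = (1/5)[(7) + (2 + 3*exp(-2*I*pi/5) + exp(-4*I*pi/5) + exp(4*I*pi/5)) + (2 + 3*exp(-4*I*pi/5) + exp(-2*I*pi/5) + exp(2*I*pi/5)) + (2 + exp(-2*I*pi/5) + exp(2*I*pi/5) + 3*exp(4*I*pi/5)) + (2 + exp(-4*I*pi/5) + exp(4*I*pi/5) + 3*exp(2*I*pi/5))] = 10/5 = 2
(Exp terms are combined using exp(i*s)*conj(exp(i*t)) = exp(i*(s-t)), and sums of them are collapsed using the identity that for every m > 1 the m distinct m-th roots of unity sum to 0, e.g. 1 + exp(2*I*pi/3) + exp(-2*I*pi/3) = 0.)
Dimension check: dim(rho) = sum (mult * dim) = 0*1 + 1*1 + 1*1 + 3*1 + 2*1 = 7 = chi_rho(e) = 7.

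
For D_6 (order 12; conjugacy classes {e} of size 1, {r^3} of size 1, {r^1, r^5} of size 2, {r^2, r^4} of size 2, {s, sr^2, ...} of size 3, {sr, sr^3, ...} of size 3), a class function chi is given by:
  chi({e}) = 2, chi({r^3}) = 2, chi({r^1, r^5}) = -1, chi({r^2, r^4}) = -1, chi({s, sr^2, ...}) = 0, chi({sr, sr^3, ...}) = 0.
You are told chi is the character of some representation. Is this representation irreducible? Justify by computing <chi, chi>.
Irreducible: <chi, chi> = 1.

<chi, chi> = (1/|G|) sum_C |C| * |chi(C)|^2 = (1/12)[1*|2|^2 + 1*|2|^2 + 2*|-1|^2 + 2*|-1|^2 + 3*|0|^2 + 3*|0|^2]
  = (1/12)[(4) + (4) + (2) + (2) + (0) + (0)] = 12/12 = 1.
A character is irreducible iff <chi, chi> = 1, so this representation is irreducible.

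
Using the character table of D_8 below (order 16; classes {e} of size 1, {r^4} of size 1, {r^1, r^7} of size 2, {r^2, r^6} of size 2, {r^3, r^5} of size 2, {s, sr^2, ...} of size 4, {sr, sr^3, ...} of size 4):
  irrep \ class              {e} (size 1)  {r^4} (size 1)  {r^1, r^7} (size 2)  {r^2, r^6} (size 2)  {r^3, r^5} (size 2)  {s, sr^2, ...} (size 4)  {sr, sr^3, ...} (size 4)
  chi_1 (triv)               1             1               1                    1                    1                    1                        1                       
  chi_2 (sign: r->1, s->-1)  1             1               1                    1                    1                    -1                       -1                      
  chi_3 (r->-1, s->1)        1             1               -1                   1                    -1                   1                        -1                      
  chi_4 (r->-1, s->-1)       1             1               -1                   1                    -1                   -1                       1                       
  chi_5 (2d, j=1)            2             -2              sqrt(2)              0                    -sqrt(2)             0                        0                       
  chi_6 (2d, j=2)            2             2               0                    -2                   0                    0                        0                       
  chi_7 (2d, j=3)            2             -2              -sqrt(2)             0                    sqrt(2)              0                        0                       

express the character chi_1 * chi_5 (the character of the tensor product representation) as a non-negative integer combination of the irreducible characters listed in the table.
chi_1 tensor chi_5 = chi_5 (all other irreducibles have multiplicity 0).

Details: The character of a tensor product is the pointwise product (chi_1 * chi_5)(C) = chi_1(C) * chi_5(C):
  {e}: (1)*(2), {r^4}: (1)*(-2), {r^1, r^7}: (1)*(sqrt(2)), {r^2, r^6}: (1)*(0), {r^3, r^5}: (1)*(-sqrt(2)), {s, sr^2, ...}: (1)*(0), {sr, sr^3, ...}: (1)*(0)
so (chi_1 * chi_5) takes values
  {e} -> 2, {r^4} -> -2, {r^1, r^7} -> sqrt(2), {r^2, r^6} -> 0, {r^3, r^5} -> -sqrt(2), {s, sr^2, ...} -> 0, {sr, sr^3, ...} -> 0.
Now take the inner product of this character with each irreducible chi from the table, <chi_1*chi_5, chi> = (1/16) sum_C |C| (chi_1*chi_5)(C) conj(chi(C)):
  <chi_1*chi_5, chi_1> = (1/16)[1*(2)*conj(1) + 1*(-2)*conj(1) + 2*(sqrt(2))*conj(1) + 2*(0)*conj(1) + 2*(-sqrt(2))*conj(1) + 4*(0)*conj(1) + 4*(0)*conj(1)]
      = (1/16)[(2) + (-2) + (2*sqrt(2)) + (0) + (-2*sqrt(2)) + (0) + (0)] = 0/16 = 0
  <chi_1*chi_5, chi_2> = (1/16)[1*(2)*conj(1) + 1*(-2)*conj(1) + 2*(sqrt(2))*conj(1) + 2*(0)*conj(1) + 2*(-sqrt(2))*conj(1) + 4*(0)*conj(-1) + 4*(0)*conj(-1)]
      = (1/16)[(2) + (-2) + (2*sqrt(2)) + (0) + (-2*sqrt(2)) + (0) + (0)] = 0/16 = 0
  <chi_1*chi_5, chi_3> = (1/16)[1*(2)*conj(1) + 1*(-2)*conj(1) + 2*(sqrt(2))*conj(-1) + 2*(0)*conj(1) + 2*(-sqrt(2))*conj(-1) + 4*(0)*conj(1) + 4*(0)*conj(-1)]
      = (1/16)[(2) + (-2) + (-2*sqrt(2)) + (0) + (2*sqrt(2)) + (0) + (0)] = 0/16 = 0
  <chi_1*chi_5, chi_4> = (1/16)[1*(2)*conj(1) + 1*(-2)*conj(1) + 2*(sqrt(2))*conj(-1) + 2*(0)*conj(1) + 2*(-sqrt(2))*conj(-1) + 4*(0)*conj(-1) + 4*(0)*conj(1)]
      = (1/16)[(2) + (-2) + (-2*sqrt(2)) + (0) + (2*sqrt(2)) + (0) + (0)] = 0/16 = 0
  <chi_1*chi_5, chi_5> = (1/16)[1*(2)*conj(2) + 1*(-2)*conj(-2) + 2*(sqrt(2))*conj(sqrt(2)) + 2*(0)*conj(0) + 2*(-sqrt(2))*conj(-sqrt(2)) + 4*(0)*conj(0) + 4*(0)*conj(0)]
      = (1/16)[(4) + (4) + (4) + (0) + (4) + (0) + (0)] = 16/16 = 1
  <chi_1*chi_5, chi_6> = (1/16)[1*(2)*conj(2) + 1*(-2)*conj(2) + 2*(sqrt(2))*conj(0) + 2*(0)*conj(-2) + 2*(-sqrt(2))*conj(0) + 4*(0)*conj(0) + 4*(0)*conj(0)]
      = (1/16)[(4) + (-4) + (0) + (0) + (0) + (0) + (0)] = 0/16 = 0
  <chi_1*chi_5, chi_7> = (1/16)[1*(2)*conj(2) + 1*(-2)*conj(-2) + 2*(sqrt(2))*conj(-sqrt(2)) + 2*(0)*conj(0) + 2*(-sqrt(2))*conj(sqrt(2)) + 4*(0)*conj(0) + 4*(0)*conj(0)]
      = (1/16)[(4) + (4) + (-4) + (0) + (-4) + (0) + (0)] = 0/16 = 0
Hence the multiplicities are chi_5: 1. Dimension check: dim(chi_1)*dim(chi_5) = 1*2 = 2 and sum (mult * dim) = 1*2 = 2.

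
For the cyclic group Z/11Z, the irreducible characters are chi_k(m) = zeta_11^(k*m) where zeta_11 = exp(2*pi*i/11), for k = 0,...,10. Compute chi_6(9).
chi_6(9) = zeta_11^54 = exp(-2*I*pi/11)

chi_6(9) = zeta_11^(6*9) = zeta_11^54. Since zeta_11^11 = 1, this equals zeta_11^10 = exp(2*pi*i*10/11) = exp(-2*I*pi/11).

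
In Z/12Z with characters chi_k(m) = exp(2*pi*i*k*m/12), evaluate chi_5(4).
chi_5(4) = zeta_12^20 = exp(-2*I*pi/3)

Derivation: chi_5(4) = zeta_12^(5*4) = zeta_12^20. Since zeta_12^12 = 1, this equals zeta_12^8 = exp(2*pi*i*8/12) = exp(-2*I*pi/3).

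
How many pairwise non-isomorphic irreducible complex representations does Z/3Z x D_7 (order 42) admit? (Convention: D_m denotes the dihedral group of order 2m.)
15

Why: The number of irreducible complex representations of a finite group equals its number of conjugacy classes. For a direct product, #classes(G x H) = #classes(G) * #classes(H). Z/3Z has 3 classes (abelian), D_7 has 5 classes, so 3 * 5 = 15, so Z/3Z x D_7 (order 42) has exactly 15 irreducible complex representations.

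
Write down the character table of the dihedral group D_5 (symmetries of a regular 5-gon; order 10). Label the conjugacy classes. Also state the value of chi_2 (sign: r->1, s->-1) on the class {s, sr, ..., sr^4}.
Conjugacy classes: {e} of size 1, {r^1, r^4} of size 2, {r^2, r^3} of size 2, {s, sr, ..., sr^4} of size 5.
Character table:
  irrep \ class              {e} (size 1)  {r^1, r^4} (size 2)  {r^2, r^3} (size 2)  {s, sr, ..., sr^4} (size 5)
  chi_1 (triv)               1             1                    1                    1                          
  chi_2 (sign: r->1, s->-1)  1             1                    1                    -1                         
  chi_3 (2d, j=1)            2             -1/2 + sqrt(5)/2     -sqrt(5)/2 - 1/2     0                          
  chi_4 (2d, j=2)            2             -sqrt(5)/2 - 1/2     -1/2 + sqrt(5)/2     0                          

Spot check: chi_2 (sign: r->1, s->-1) on {s, sr, ..., sr^4} = -1.

Explanation: D_5 has order 2*5 = 10 with 4 conjugacy classes, hence 4 irreducibles. Sum of squared dims 1 + 1 + 4 + 4 = 10 = |G|. Linear characters come from the abelianisation; the 2-dimensional irreps have character r^k -> 2*cos(2*pi*j*k/5), reflections -> 0.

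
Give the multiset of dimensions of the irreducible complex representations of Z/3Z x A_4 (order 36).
Dimensions: 1, 1, 1, 1, 1, 1, 1, 1, 1, 3, 3, 3

Why: There are 12 irreducibles (= number of conjugacy classes). Their dimensions d_i satisfy sum d_i^2 = |G| = 36: 1 + 1 + 1 + 1 + 1 + 1 + 1 + 1 + 1 + 9 + 9 + 9 = 36. (For the product with Z/3Z: each of the 3 1-dim characters of Z/3Z tensors with each irrep of A_4, giving 3 copies of each A_4-dimension.)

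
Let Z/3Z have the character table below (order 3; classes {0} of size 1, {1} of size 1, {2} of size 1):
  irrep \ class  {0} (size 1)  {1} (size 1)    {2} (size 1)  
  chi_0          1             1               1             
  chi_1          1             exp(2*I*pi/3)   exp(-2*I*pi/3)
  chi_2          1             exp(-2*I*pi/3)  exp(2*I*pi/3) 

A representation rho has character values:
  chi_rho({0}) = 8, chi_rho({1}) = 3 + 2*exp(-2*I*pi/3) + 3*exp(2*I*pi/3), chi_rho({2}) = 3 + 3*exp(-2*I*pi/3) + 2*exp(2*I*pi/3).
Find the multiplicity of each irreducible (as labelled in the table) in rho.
Multiplicities: chi_0: 3, chi_1: 3, chi_2: 2.

Solution. Use <chi_rho, chi> = (1/|G|) sum_C |C| * chi_rho(C) * conj(chi(C)) with |G| = 3 for each irreducible chi in the table:
  <chi_rho, chi_0> = (1/3)[1*(8)*conj(1) + 1*(3 + 2*exp(-2*I*pi/3) + 3*exp(2*I*pi/3))*conj(1) + 1*(3 + 3*exp(-2*I*pi/3) + 2*exp(2*I*pi/3))*conj(1)]
      = (1/3)[(8) + (3 + 2*exp(-2*I*pi/3) + 3*exp(2*I*pi/3)) + (3 + 3*exp(-2*I*pi/3) + 2*exp(2*I*pi/3))] = 9/3 = 3
  <chi_rho, chi_1> = (1/3)[1*(8)*conj(1) + 1*(3 + 2*exp(-2*I*pi/3) + 3*exp(2*I*pi/3))*conj(exp(2*I*pi/3)) + 1*(3 + 3*exp(-2*I*pi/3) + 2*exp(2*I*pi/3))*conj(exp(-2*I*pi/3))]
      = (1/3)[(8) + (3 + 3*exp(-2*I*pi/3) + 2*exp(2*I*pi/3)) + (3 + 2*exp(-2*I*pi/3) + 3*exp(2*I*pi/3))] = 9/3 = 3
  <chi_rho, chi_2> = (1/3)[1*(8)*conj(1) + 1*(3 + 2*exp(-2*I*pi/3) + 3*exp(2*I*pi/3))*conj(exp(-2*I*pi/3)) + 1*(3 + 3*exp(-2*I*pi/3) + 2*exp(2*I*pi/3))*conj(exp(2*I*pi/3))]
      = (1/3)[(8) + (-1) + (-1)] = 6/3 = 2
(Exp terms are combined using exp(i*s)*conj(exp(i*t)) = exp(i*(s-t)), and sums of them are collapsed using the identity that for every m > 1 the m distinct m-th roots of unity sum to 0, e.g. 1 + exp(2*I*pi/3) + exp(-2*I*pi/3) = 0.)
Dimension check: dim(rho) = sum (mult * dim) = 3*1 + 3*1 + 2*1 = 8 = chi_rho(e) = 8.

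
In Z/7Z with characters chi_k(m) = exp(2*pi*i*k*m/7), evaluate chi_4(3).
chi_4(3) = zeta_7^12 = exp(-4*I*pi/7)

Reasoning: chi_4(3) = zeta_7^(4*3) = zeta_7^12. Since zeta_7^7 = 1, this equals zeta_7^5 = exp(2*pi*i*5/7) = exp(-4*I*pi/7).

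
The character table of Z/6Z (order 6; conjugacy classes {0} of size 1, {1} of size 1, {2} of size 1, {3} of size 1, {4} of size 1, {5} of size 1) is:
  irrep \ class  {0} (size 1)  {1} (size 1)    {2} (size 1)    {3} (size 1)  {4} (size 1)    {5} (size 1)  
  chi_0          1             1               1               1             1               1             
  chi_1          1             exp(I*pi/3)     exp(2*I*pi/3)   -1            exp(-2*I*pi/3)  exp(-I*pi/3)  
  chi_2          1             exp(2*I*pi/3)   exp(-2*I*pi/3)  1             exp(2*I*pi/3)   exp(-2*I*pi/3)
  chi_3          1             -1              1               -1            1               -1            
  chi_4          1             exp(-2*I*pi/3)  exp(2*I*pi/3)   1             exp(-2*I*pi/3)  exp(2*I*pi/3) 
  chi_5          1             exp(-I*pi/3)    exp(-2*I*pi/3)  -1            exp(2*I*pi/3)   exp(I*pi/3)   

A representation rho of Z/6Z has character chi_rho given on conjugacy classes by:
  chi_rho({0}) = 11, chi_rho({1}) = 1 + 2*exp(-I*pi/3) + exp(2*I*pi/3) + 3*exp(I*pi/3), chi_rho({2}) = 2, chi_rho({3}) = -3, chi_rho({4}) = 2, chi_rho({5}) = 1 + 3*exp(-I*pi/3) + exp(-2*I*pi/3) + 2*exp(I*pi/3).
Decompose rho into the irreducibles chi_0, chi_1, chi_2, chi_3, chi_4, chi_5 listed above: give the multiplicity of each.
Multiplicities: chi_0: 3, chi_1: 3, chi_2: 1, chi_3: 2, chi_4: 0, chi_5: 2.

Working: Use <chi_rho, chi> = (1/|G|) sum_C |C| * chi_rho(C) * conj(chi(C)) with |G| = 6 for each irreducible chi in the table:
  <chi_rho, chi_0> = (1/6)[1*(11)*conj(1) + 1*(1 + 2*exp(-I*pi/3) + exp(2*I*pi/3) + 3*exp(I*pi/3))*conj(1) + 1*(2)*conj(1) + 1*(-3)*conj(1) + 1*(2)*conj(1) + 1*(1 + 3*exp(-I*pi/3) + exp(-2*I*pi/3) + 2*exp(I*pi/3))*conj(1)]
      = (1/6)[(11) + (1 + 2*exp(-I*pi/3) + exp(2*I*pi/3) + 3*exp(I*pi/3)) + (2) + (-3) + (2) + (1 + 3*exp(-I*pi/3) + exp(-2*I*pi/3) + 2*exp(I*pi/3))] = 18/6 = 3
  <chi_rho, chi_1> = (1/6)[1*(11)*conj(1) + 1*(1 + 2*exp(-I*pi/3) + exp(2*I*pi/3) + 3*exp(I*pi/3))*conj(exp(I*pi/3)) + 1*(2)*conj(exp(2*I*pi/3)) + 1*(-3)*conj(-1) + 1*(2)*conj(exp(-2*I*pi/3)) + 1*(1 + 3*exp(-I*pi/3) + exp(-2*I*pi/3) + 2*exp(I*pi/3))*conj(exp(-I*pi/3))]
      = (1/6)[(11) + (3 + 2*exp(-2*I*pi/3) + exp(-I*pi/3) + exp(I*pi/3)) + (3 + 5*exp(-2*I*pi/3) + 3*exp(2*I*pi/3)) + (3) + (3 + 3*exp(-2*I*pi/3) + 5*exp(2*I*pi/3)) + (3 + exp(-I*pi/3) + exp(I*pi/3) + 2*exp(2*I*pi/3))] = 18/6 = 3
  <chi_rho, chi_2> = (1/6)[1*(11)*conj(1) + 1*(1 + 2*exp(-I*pi/3) + exp(2*I*pi/3) + 3*exp(I*pi/3))*conj(exp(2*I*pi/3)) + 1*(2)*conj(exp(-2*I*pi/3)) + 1*(-3)*conj(1) + 1*(2)*conj(exp(2*I*pi/3)) + 1*(1 + 3*exp(-I*pi/3) + exp(-2*I*pi/3) + 2*exp(I*pi/3))*conj(exp(-2*I*pi/3))]
      = (1/6)[(11) + (-1 + 3*exp(-I*pi/3) + exp(-2*I*pi/3)) + (3 + 3*exp(-2*I*pi/3) + 5*exp(2*I*pi/3)) + (-3) + (3 + 5*exp(-2*I*pi/3) + 3*exp(2*I*pi/3)) + (-1 + exp(2*I*pi/3) + 3*exp(I*pi/3))] = 6/6 = 1
  <chi_rho, chi_3> = (1/6)[1*(11)*conj(1) + 1*(1 + 2*exp(-I*pi/3) + exp(2*I*pi/3) + 3*exp(I*pi/3))*conj(-1) + 1*(2)*conj(1) + 1*(-3)*conj(-1) + 1*(2)*conj(1) + 1*(1 + 3*exp(-I*pi/3) + exp(-2*I*pi/3) + 2*exp(I*pi/3))*conj(-1)]
      = (1/6)[(11) + (-1 - 3*exp(I*pi/3) - exp(2*I*pi/3) - 2*exp(-I*pi/3)) + (2) + (3) + (2) + (-1 - 2*exp(I*pi/3) - exp(-2*I*pi/3) - 3*exp(-I*pi/3))] = 12/6 = 2
  <chi_rho, chi_4> = (1/6)[1*(11)*conj(1) + 1*(1 + 2*exp(-I*pi/3) + exp(2*I*pi/3) + 3*exp(I*pi/3))*conj(exp(-2*I*pi/3)) + 1*(2)*conj(exp(2*I*pi/3)) + 1*(-3)*conj(1) + 1*(2)*conj(exp(-2*I*pi/3)) + 1*(1 + 3*exp(-I*pi/3) + exp(-2*I*pi/3) + 2*exp(I*pi/3))*conj(exp(2*I*pi/3))]
      = (1/6)[(11) + (-3 + exp(-2*I*pi/3) + exp(2*I*pi/3) + 2*exp(I*pi/3)) + (3 + 5*exp(-2*I*pi/3) + 3*exp(2*I*pi/3)) + (-3) + (3 + 3*exp(-2*I*pi/3) + 5*exp(2*I*pi/3)) + (-3 + 2*exp(-I*pi/3) + exp(-2*I*pi/3) + exp(2*I*pi/3))] = 0/6 = 0
  <chi_rho, chi_5> = (1/6)[1*(11)*conj(1) + 1*(1 + 2*exp(-I*pi/3) + exp(2*I*pi/3) + 3*exp(I*pi/3))*conj(exp(-I*pi/3)) + 1*(2)*conj(exp(-2*I*pi/3)) + 1*(-3)*conj(-1) + 1*(2)*conj(exp(2*I*pi/3)) + 1*(1 + 3*exp(-I*pi/3) + exp(-2*I*pi/3) + 2*exp(I*pi/3))*conj(exp(I*pi/3))]
      = (1/6)[(11) + (1 + exp(I*pi/3) + 3*exp(2*I*pi/3)) + (3 + 3*exp(-2*I*pi/3) + 5*exp(2*I*pi/3)) + (3) + (3 + 5*exp(-2*I*pi/3) + 3*exp(2*I*pi/3)) + (1 + 3*exp(-2*I*pi/3) + exp(-I*pi/3))] = 12/6 = 2
(Exp terms are combined using exp(i*s)*conj(exp(i*t)) = exp(i*(s-t)), and sums of them are collapsed using the identity that for every m > 1 the m distinct m-th roots of unity sum to 0, e.g. 1 + exp(2*I*pi/3) + exp(-2*I*pi/3) = 0.)
Dimension check: dim(rho) = sum (mult * dim) = 3*1 + 3*1 + 1*1 + 2*1 + 0*1 + 2*1 = 11 = chi_rho(e) = 11.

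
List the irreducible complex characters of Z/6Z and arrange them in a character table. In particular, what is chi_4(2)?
Character table of Z/6Z (irreps indexed chi_0,...,chi_5 with chi_k(m) = zeta_6^(k*m), zeta_6 = exp(2*pi*i/6)):
  irrep \ class  {0} (size 1)  {1} (size 1)    {2} (size 1)    {3} (size 1)  {4} (size 1)    {5} (size 1)  
  chi_0          1             1               1               1             1               1             
  chi_1          1             exp(I*pi/3)     exp(2*I*pi/3)   -1            exp(-2*I*pi/3)  exp(-I*pi/3)  
  chi_2          1             exp(2*I*pi/3)   exp(-2*I*pi/3)  1             exp(2*I*pi/3)   exp(-2*I*pi/3)
  chi_3          1             -1              1               -1            1               -1            
  chi_4          1             exp(-2*I*pi/3)  exp(2*I*pi/3)   1             exp(-2*I*pi/3)  exp(2*I*pi/3) 
  chi_5          1             exp(-I*pi/3)    exp(-2*I*pi/3)  -1            exp(2*I*pi/3)   exp(I*pi/3)   

Spot check: chi_4(2) = zeta_6^(4*2) = zeta_6^8 = exp(2*I*pi/3).

Solution. Z/6Z is abelian, so all 6 irreducible complex representations are 1-dimensional. They are given by chi_k(m) = zeta_6^(k*m) for k = 0,...,5. Row orthogonality: sum_m chi_k(m) conj(chi_l(m)) = 6 * [k = l].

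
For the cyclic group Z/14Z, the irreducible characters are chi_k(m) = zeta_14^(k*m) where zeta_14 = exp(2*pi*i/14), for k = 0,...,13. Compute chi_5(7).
chi_5(7) = zeta_14^35 = -1

Explanation: chi_5(7) = zeta_14^(5*7) = zeta_14^35. Since zeta_14^14 = 1, this equals zeta_14^7 = exp(2*pi*i*7/14) = -1.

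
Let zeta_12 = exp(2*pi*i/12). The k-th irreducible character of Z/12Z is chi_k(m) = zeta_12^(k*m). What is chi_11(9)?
chi_11(9) = zeta_12^99 = I

Argument: chi_11(9) = zeta_12^(11*9) = zeta_12^99. Since zeta_12^12 = 1, this equals zeta_12^3 = exp(2*pi*i*3/12) = I.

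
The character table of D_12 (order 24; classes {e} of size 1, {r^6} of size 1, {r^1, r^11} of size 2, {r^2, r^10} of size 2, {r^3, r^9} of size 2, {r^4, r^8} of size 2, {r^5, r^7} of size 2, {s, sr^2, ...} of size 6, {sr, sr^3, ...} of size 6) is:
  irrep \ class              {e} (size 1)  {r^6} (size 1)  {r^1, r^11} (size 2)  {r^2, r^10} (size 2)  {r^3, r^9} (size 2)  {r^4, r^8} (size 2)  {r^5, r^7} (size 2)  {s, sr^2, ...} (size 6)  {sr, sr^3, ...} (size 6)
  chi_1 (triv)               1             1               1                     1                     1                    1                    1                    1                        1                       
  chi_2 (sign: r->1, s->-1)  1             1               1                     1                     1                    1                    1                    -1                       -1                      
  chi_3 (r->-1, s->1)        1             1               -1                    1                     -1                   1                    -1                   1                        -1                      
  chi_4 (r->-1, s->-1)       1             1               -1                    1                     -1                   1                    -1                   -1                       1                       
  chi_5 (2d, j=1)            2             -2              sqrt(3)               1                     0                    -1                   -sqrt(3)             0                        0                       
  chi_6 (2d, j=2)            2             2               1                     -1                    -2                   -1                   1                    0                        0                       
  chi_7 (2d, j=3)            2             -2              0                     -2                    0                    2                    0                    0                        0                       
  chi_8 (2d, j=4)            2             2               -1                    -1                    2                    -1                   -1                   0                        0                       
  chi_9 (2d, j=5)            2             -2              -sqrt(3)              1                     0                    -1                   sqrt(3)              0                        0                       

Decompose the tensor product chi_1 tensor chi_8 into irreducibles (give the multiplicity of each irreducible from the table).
chi_1 tensor chi_8 = chi_8 (all other irreducibles have multiplicity 0).

Details: The character of a tensor product is the pointwise product (chi_1 * chi_8)(C) = chi_1(C) * chi_8(C):
  {e}: (1)*(2), {r^6}: (1)*(2), {r^1, r^11}: (1)*(-1), {r^2, r^10}: (1)*(-1), {r^3, r^9}: (1)*(2), {r^4, r^8}: (1)*(-1), {r^5, r^7}: (1)*(-1), {s, sr^2, ...}: (1)*(0), {sr, sr^3, ...}: (1)*(0)
so (chi_1 * chi_8) takes values
  {e} -> 2, {r^6} -> 2, {r^1, r^11} -> -1, {r^2, r^10} -> -1, {r^3, r^9} -> 2, {r^4, r^8} -> -1, {r^5, r^7} -> -1, {s, sr^2, ...} -> 0, {sr, sr^3, ...} -> 0.
Now take the inner product of this character with each irreducible chi from the table, <chi_1*chi_8, chi> = (1/24) sum_C |C| (chi_1*chi_8)(C) conj(chi(C)):
  <chi_1*chi_8, chi_1> = (1/24)[1*(2)*conj(1) + 1*(2)*conj(1) + 2*(-1)*conj(1) + 2*(-1)*conj(1) + 2*(2)*conj(1) + 2*(-1)*conj(1) + 2*(-1)*conj(1) + 6*(0)*conj(1) + 6*(0)*conj(1)]
      = (1/24)[(2) + (2) + (-2) + (-2) + (4) + (-2) + (-2) + (0) + (0)] = 0/24 = 0
  <chi_1*chi_8, chi_2> = (1/24)[1*(2)*conj(1) + 1*(2)*conj(1) + 2*(-1)*conj(1) + 2*(-1)*conj(1) + 2*(2)*conj(1) + 2*(-1)*conj(1) + 2*(-1)*conj(1) + 6*(0)*conj(-1) + 6*(0)*conj(-1)]
      = (1/24)[(2) + (2) + (-2) + (-2) + (4) + (-2) + (-2) + (0) + (0)] = 0/24 = 0
  <chi_1*chi_8, chi_3> = (1/24)[1*(2)*conj(1) + 1*(2)*conj(1) + 2*(-1)*conj(-1) + 2*(-1)*conj(1) + 2*(2)*conj(-1) + 2*(-1)*conj(1) + 2*(-1)*conj(-1) + 6*(0)*conj(1) + 6*(0)*conj(-1)]
      = (1/24)[(2) + (2) + (2) + (-2) + (-4) + (-2) + (2) + (0) + (0)] = 0/24 = 0
  <chi_1*chi_8, chi_4> = (1/24)[1*(2)*conj(1) + 1*(2)*conj(1) + 2*(-1)*conj(-1) + 2*(-1)*conj(1) + 2*(2)*conj(-1) + 2*(-1)*conj(1) + 2*(-1)*conj(-1) + 6*(0)*conj(-1) + 6*(0)*conj(1)]
      = (1/24)[(2) + (2) + (2) + (-2) + (-4) + (-2) + (2) + (0) + (0)] = 0/24 = 0
  <chi_1*chi_8, chi_5> = (1/24)[1*(2)*conj(2) + 1*(2)*conj(-2) + 2*(-1)*conj(sqrt(3)) + 2*(-1)*conj(1) + 2*(2)*conj(0) + 2*(-1)*conj(-1) + 2*(-1)*conj(-sqrt(3)) + 6*(0)*conj(0) + 6*(0)*conj(0)]
      = (1/24)[(4) + (-4) + (-2*sqrt(3)) + (-2) + (0) + (2) + (2*sqrt(3)) + (0) + (0)] = 0/24 = 0
  <chi_1*chi_8, chi_6> = (1/24)[1*(2)*conj(2) + 1*(2)*conj(2) + 2*(-1)*conj(1) + 2*(-1)*conj(-1) + 2*(2)*conj(-2) + 2*(-1)*conj(-1) + 2*(-1)*conj(1) + 6*(0)*conj(0) + 6*(0)*conj(0)]
      = (1/24)[(4) + (4) + (-2) + (2) + (-8) + (2) + (-2) + (0) + (0)] = 0/24 = 0
  <chi_1*chi_8, chi_7> = (1/24)[1*(2)*conj(2) + 1*(2)*conj(-2) + 2*(-1)*conj(0) + 2*(-1)*conj(-2) + 2*(2)*conj(0) + 2*(-1)*conj(2) + 2*(-1)*conj(0) + 6*(0)*conj(0) + 6*(0)*conj(0)]
      = (1/24)[(4) + (-4) + (0) + (4) + (0) + (-4) + (0) + (0) + (0)] = 0/24 = 0
  <chi_1*chi_8, chi_8> = (1/24)[1*(2)*conj(2) + 1*(2)*conj(2) + 2*(-1)*conj(-1) + 2*(-1)*conj(-1) + 2*(2)*conj(2) + 2*(-1)*conj(-1) + 2*(-1)*conj(-1) + 6*(0)*conj(0) + 6*(0)*conj(0)]
      = (1/24)[(4) + (4) + (2) + (2) + (8) + (2) + (2) + (0) + (0)] = 24/24 = 1
  <chi_1*chi_8, chi_9> = (1/24)[1*(2)*conj(2) + 1*(2)*conj(-2) + 2*(-1)*conj(-sqrt(3)) + 2*(-1)*conj(1) + 2*(2)*conj(0) + 2*(-1)*conj(-1) + 2*(-1)*conj(sqrt(3)) + 6*(0)*conj(0) + 6*(0)*conj(0)]
      = (1/24)[(4) + (-4) + (2*sqrt(3)) + (-2) + (0) + (2) + (-2*sqrt(3)) + (0) + (0)] = 0/24 = 0
Hence the multiplicities are chi_8: 1. Dimension check: dim(chi_1)*dim(chi_8) = 1*2 = 2 and sum (mult * dim) = 1*2 = 2.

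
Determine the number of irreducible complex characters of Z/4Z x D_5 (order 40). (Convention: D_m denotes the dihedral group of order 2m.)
16

Why: The number of irreducible complex representations of a finite group equals its number of conjugacy classes. For a direct product, #classes(G x H) = #classes(G) * #classes(H). Z/4Z has 4 classes (abelian), D_5 has 4 classes, so 4 * 4 = 16, so Z/4Z x D_5 (order 40) has exactly 16 irreducible complex representations.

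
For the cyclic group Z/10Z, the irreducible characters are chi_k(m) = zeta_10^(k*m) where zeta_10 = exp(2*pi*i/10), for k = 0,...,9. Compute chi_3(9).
chi_3(9) = zeta_10^27 = exp(-3*I*pi/5)

Why: chi_3(9) = zeta_10^(3*9) = zeta_10^27. Since zeta_10^10 = 1, this equals zeta_10^7 = exp(2*pi*i*7/10) = exp(-3*I*pi/5).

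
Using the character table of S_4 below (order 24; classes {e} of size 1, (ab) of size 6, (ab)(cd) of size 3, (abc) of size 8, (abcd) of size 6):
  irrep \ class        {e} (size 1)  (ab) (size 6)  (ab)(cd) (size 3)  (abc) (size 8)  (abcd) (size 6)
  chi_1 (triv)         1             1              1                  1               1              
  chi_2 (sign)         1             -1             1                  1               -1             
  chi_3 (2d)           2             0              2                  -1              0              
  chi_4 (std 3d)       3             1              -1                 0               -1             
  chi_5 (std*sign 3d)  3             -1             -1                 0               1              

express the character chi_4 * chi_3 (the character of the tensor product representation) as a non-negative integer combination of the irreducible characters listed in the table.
chi_4 tensor chi_3 = chi_4 + chi_5 (all other irreducibles have multiplicity 0).

Details: The character of a tensor product is the pointwise product (chi_4 * chi_3)(C) = chi_4(C) * chi_3(C):
  {e}: (3)*(2), (ab): (1)*(0), (ab)(cd): (-1)*(2), (abc): (0)*(-1), (abcd): (-1)*(0)
so (chi_4 * chi_3) takes values
  {e} -> 6, (ab) -> 0, (ab)(cd) -> -2, (abc) -> 0, (abcd) -> 0.
Now take the inner product of this character with each irreducible chi from the table, <chi_4*chi_3, chi> = (1/24) sum_C |C| (chi_4*chi_3)(C) conj(chi(C)):
  <chi_4*chi_3, chi_1> = (1/24)[1*(6)*conj(1) + 6*(0)*conj(1) + 3*(-2)*conj(1) + 8*(0)*conj(1) + 6*(0)*conj(1)]
      = (1/24)[(6) + (0) + (-6) + (0) + (0)] = 0/24 = 0
  <chi_4*chi_3, chi_2> = (1/24)[1*(6)*conj(1) + 6*(0)*conj(-1) + 3*(-2)*conj(1) + 8*(0)*conj(1) + 6*(0)*conj(-1)]
      = (1/24)[(6) + (0) + (-6) + (0) + (0)] = 0/24 = 0
  <chi_4*chi_3, chi_3> = (1/24)[1*(6)*conj(2) + 6*(0)*conj(0) + 3*(-2)*conj(2) + 8*(0)*conj(-1) + 6*(0)*conj(0)]
      = (1/24)[(12) + (0) + (-12) + (0) + (0)] = 0/24 = 0
  <chi_4*chi_3, chi_4> = (1/24)[1*(6)*conj(3) + 6*(0)*conj(1) + 3*(-2)*conj(-1) + 8*(0)*conj(0) + 6*(0)*conj(-1)]
      = (1/24)[(18) + (0) + (6) + (0) + (0)] = 24/24 = 1
  <chi_4*chi_3, chi_5> = (1/24)[1*(6)*conj(3) + 6*(0)*conj(-1) + 3*(-2)*conj(-1) + 8*(0)*conj(0) + 6*(0)*conj(1)]
      = (1/24)[(18) + (0) + (6) + (0) + (0)] = 24/24 = 1
Hence the multiplicities are chi_4: 1, chi_5: 1. Dimension check: dim(chi_4)*dim(chi_3) = 3*2 = 6 and sum (mult * dim) = 1*3 + 1*3 = 6.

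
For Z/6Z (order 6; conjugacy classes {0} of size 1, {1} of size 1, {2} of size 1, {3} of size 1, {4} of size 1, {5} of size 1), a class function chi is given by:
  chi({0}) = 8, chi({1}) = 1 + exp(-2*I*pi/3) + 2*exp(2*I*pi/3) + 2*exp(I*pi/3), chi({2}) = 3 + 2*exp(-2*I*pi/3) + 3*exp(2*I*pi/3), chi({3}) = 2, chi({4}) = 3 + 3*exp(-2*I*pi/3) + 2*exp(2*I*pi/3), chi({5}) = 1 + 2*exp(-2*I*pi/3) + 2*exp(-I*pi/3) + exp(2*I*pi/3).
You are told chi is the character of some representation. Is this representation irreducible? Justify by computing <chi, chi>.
Not irreducible (reducible): <chi, chi> = 14 > 1.

Argument: <chi, chi> = (1/|G|) sum_C |C| * |chi(C)|^2 = (1/6)[1*|8|^2 + 1*|1 + exp(-2*I*pi/3) + 2*exp(2*I*pi/3) + 2*exp(I*pi/3)|^2 + 1*|3 + 2*exp(-2*I*pi/3) + 3*exp(2*I*pi/3)|^2 + 1*|2|^2 + 1*|3 + 3*exp(-2*I*pi/3) + 2*exp(2*I*pi/3)|^2 + 1*|1 + 2*exp(-2*I*pi/3) + 2*exp(-I*pi/3) + exp(2*I*pi/3)|^2]
  = (1/6)[(64) + (7) + (1) + (4) + (1) + (7)] = 84/6 = 14.
(Exp terms are combined using exp(i*s)*conj(exp(i*t)) = exp(i*(s-t)), and sums of them are collapsed using the identity that for every m > 1 the m distinct m-th roots of unity sum to 0, e.g. 1 + exp(2*I*pi/3) + exp(-2*I*pi/3) = 0.)
A character is irreducible iff <chi, chi> = 1, so this representation is reducible.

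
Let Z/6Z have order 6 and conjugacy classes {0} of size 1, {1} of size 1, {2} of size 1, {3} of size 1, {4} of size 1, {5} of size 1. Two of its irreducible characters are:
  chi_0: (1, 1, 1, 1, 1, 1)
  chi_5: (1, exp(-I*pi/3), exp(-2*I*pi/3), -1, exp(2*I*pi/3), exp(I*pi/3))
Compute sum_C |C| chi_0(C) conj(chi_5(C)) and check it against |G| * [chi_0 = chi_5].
Sum = 0; so <chi_0, chi_5> = 0 (distinct irreducibles are orthogonal).

Derivation: Compute term by term over conjugacy classes (|C| * chi_0(C) * conj(chi_5(C))):
  1*(1)*conj(1) + 1*(1)*conj(exp(-I*pi/3)) + 1*(1)*conj(exp(-2*I*pi/3)) + 1*(1)*conj(-1) + 1*(1)*conj(exp(2*I*pi/3)) + 1*(1)*conj(exp(I*pi/3))
  = (1) + (exp(I*pi/3)) + (exp(2*I*pi/3)) + (-1) + (exp(-2*I*pi/3)) + (exp(-I*pi/3))
  = 0.
(Exp terms are combined using exp(i*s)*conj(exp(i*t)) = exp(i*(s-t)), and sums of them are collapsed using the identity that for every m > 1 the m distinct m-th roots of unity sum to 0, e.g. 1 + exp(2*I*pi/3) + exp(-2*I*pi/3) = 0.)
Dividing by |G| = 6 gives 0/6 = 0, matching the row-orthogonality relation <chi_0, chi_5> = [chi_0 = chi_5].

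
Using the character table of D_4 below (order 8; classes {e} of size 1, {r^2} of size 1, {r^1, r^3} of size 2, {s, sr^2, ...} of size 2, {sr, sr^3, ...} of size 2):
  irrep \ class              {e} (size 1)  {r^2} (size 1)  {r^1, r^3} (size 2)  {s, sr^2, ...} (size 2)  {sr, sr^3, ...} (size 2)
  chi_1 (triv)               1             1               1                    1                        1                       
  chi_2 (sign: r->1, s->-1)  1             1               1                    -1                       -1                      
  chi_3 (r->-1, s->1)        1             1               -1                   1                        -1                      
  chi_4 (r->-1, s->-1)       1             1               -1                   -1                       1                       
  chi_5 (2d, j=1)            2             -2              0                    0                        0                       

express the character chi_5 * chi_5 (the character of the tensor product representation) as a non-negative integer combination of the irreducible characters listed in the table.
chi_5 tensor chi_5 = chi_1 + chi_2 + chi_3 + chi_4 (all other irreducibles have multiplicity 0).

Proof sketch: The character of a tensor product is the pointwise product (chi_5 * chi_5)(C) = chi_5(C) * chi_5(C):
  {e}: (2)*(2), {r^2}: (-2)*(-2), {r^1, r^3}: (0)*(0), {s, sr^2, ...}: (0)*(0), {sr, sr^3, ...}: (0)*(0)
so (chi_5 * chi_5) takes values
  {e} -> 4, {r^2} -> 4, {r^1, r^3} -> 0, {s, sr^2, ...} -> 0, {sr, sr^3, ...} -> 0.
Now take the inner product of this character with each irreducible chi from the table, <chi_5*chi_5, chi> = (1/8) sum_C |C| (chi_5*chi_5)(C) conj(chi(C)):
  <chi_5*chi_5, chi_1> = (1/8)[1*(4)*conj(1) + 1*(4)*conj(1) + 2*(0)*conj(1) + 2*(0)*conj(1) + 2*(0)*conj(1)]
      = (1/8)[(4) + (4) + (0) + (0) + (0)] = 8/8 = 1
  <chi_5*chi_5, chi_2> = (1/8)[1*(4)*conj(1) + 1*(4)*conj(1) + 2*(0)*conj(1) + 2*(0)*conj(-1) + 2*(0)*conj(-1)]
      = (1/8)[(4) + (4) + (0) + (0) + (0)] = 8/8 = 1
  <chi_5*chi_5, chi_3> = (1/8)[1*(4)*conj(1) + 1*(4)*conj(1) + 2*(0)*conj(-1) + 2*(0)*conj(1) + 2*(0)*conj(-1)]
      = (1/8)[(4) + (4) + (0) + (0) + (0)] = 8/8 = 1
  <chi_5*chi_5, chi_4> = (1/8)[1*(4)*conj(1) + 1*(4)*conj(1) + 2*(0)*conj(-1) + 2*(0)*conj(-1) + 2*(0)*conj(1)]
      = (1/8)[(4) + (4) + (0) + (0) + (0)] = 8/8 = 1
  <chi_5*chi_5, chi_5> = (1/8)[1*(4)*conj(2) + 1*(4)*conj(-2) + 2*(0)*conj(0) + 2*(0)*conj(0) + 2*(0)*conj(0)]
      = (1/8)[(8) + (-8) + (0) + (0) + (0)] = 0/8 = 0
Hence the multiplicities are chi_1: 1, chi_2: 1, chi_3: 1, chi_4: 1. Dimension check: dim(chi_5)*dim(chi_5) = 2*2 = 4 and sum (mult * dim) = 1*1 + 1*1 + 1*1 + 1*1 = 4.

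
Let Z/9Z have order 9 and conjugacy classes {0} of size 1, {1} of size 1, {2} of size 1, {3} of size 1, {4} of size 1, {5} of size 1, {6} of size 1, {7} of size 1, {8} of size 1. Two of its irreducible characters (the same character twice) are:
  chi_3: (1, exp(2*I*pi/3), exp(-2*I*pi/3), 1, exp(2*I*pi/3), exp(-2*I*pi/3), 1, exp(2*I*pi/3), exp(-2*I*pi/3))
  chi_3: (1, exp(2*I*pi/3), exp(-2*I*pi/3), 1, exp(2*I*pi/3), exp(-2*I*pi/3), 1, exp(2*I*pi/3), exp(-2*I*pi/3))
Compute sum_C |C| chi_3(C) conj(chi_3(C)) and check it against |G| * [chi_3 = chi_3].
Sum = 9 = |G| = 9; so <chi_3, chi_3> = 1 (norm-1 confirms irreducibility).

Justification: Compute term by term over conjugacy classes (|C| * chi_3(C) * conj(chi_3(C))):
  1*(1)*conj(1) + 1*(exp(2*I*pi/3))*conj(exp(2*I*pi/3)) + 1*(exp(-2*I*pi/3))*conj(exp(-2*I*pi/3)) + 1*(1)*conj(1) + 1*(exp(2*I*pi/3))*conj(exp(2*I*pi/3)) + 1*(exp(-2*I*pi/3))*conj(exp(-2*I*pi/3)) + 1*(1)*conj(1) + 1*(exp(2*I*pi/3))*conj(exp(2*I*pi/3)) + 1*(exp(-2*I*pi/3))*conj(exp(-2*I*pi/3))
  = (1) + (1) + (1) + (1) + (1) + (1) + (1) + (1) + (1)
  = 9.
(Exp terms are combined using exp(i*s)*conj(exp(i*t)) = exp(i*(s-t)), and sums of them are collapsed using the identity that for every m > 1 the m distinct m-th roots of unity sum to 0, e.g. 1 + exp(2*I*pi/3) + exp(-2*I*pi/3) = 0.)
Dividing by |G| = 9 gives 9/9 = 1, matching the row-orthogonality relation <chi_3, chi_3> = [chi_3 = chi_3].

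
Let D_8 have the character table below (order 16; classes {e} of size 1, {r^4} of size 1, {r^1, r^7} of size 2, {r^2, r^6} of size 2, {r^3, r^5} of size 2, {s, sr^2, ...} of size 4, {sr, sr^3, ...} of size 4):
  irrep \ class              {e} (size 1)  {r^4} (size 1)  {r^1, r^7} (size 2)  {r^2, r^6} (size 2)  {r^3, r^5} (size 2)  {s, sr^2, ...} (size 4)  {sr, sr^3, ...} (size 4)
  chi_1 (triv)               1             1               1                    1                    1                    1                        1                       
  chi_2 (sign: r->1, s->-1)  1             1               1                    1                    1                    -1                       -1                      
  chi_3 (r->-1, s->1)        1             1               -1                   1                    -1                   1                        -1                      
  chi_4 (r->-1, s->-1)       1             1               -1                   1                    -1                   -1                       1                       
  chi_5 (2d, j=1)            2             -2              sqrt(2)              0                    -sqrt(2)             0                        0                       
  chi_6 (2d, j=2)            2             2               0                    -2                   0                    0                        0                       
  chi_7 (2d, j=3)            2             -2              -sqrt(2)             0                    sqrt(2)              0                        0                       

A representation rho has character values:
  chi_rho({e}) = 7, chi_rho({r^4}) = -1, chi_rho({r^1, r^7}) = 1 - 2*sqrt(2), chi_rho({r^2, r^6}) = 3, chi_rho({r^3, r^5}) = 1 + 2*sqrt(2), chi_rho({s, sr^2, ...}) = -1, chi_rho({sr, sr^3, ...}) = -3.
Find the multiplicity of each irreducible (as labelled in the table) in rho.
Multiplicities: chi_1: 0, chi_2: 2, chi_3: 1, chi_4: 0, chi_5: 0, chi_6: 0, chi_7: 2.

Proof sketch: Use <chi_rho, chi> = (1/|G|) sum_C |C| * chi_rho(C) * conj(chi(C)) with |G| = 16 for each irreducible chi in the table:
  <chi_rho, chi_1> = (1/16)[1*(7)*conj(1) + 1*(-1)*conj(1) + 2*(1 - 2*sqrt(2))*conj(1) + 2*(3)*conj(1) + 2*(1 + 2*sqrt(2))*conj(1) + 4*(-1)*conj(1) + 4*(-3)*conj(1)]
      = (1/16)[(7) + (-1) + (2 - 4*sqrt(2)) + (6) + (2 + 4*sqrt(2)) + (-4) + (-12)] = 0/16 = 0
  <chi_rho, chi_2> = (1/16)[1*(7)*conj(1) + 1*(-1)*conj(1) + 2*(1 - 2*sqrt(2))*conj(1) + 2*(3)*conj(1) + 2*(1 + 2*sqrt(2))*conj(1) + 4*(-1)*conj(-1) + 4*(-3)*conj(-1)]
      = (1/16)[(7) + (-1) + (2 - 4*sqrt(2)) + (6) + (2 + 4*sqrt(2)) + (4) + (12)] = 32/16 = 2
  <chi_rho, chi_3> = (1/16)[1*(7)*conj(1) + 1*(-1)*conj(1) + 2*(1 - 2*sqrt(2))*conj(-1) + 2*(3)*conj(1) + 2*(1 + 2*sqrt(2))*conj(-1) + 4*(-1)*conj(1) + 4*(-3)*conj(-1)]
      = (1/16)[(7) + (-1) + (-2 + 4*sqrt(2)) + (6) + (-4*sqrt(2) - 2) + (-4) + (12)] = 16/16 = 1
  <chi_rho, chi_4> = (1/16)[1*(7)*conj(1) + 1*(-1)*conj(1) + 2*(1 - 2*sqrt(2))*conj(-1) + 2*(3)*conj(1) + 2*(1 + 2*sqrt(2))*conj(-1) + 4*(-1)*conj(-1) + 4*(-3)*conj(1)]
      = (1/16)[(7) + (-1) + (-2 + 4*sqrt(2)) + (6) + (-4*sqrt(2) - 2) + (4) + (-12)] = 0/16 = 0
  <chi_rho, chi_5> = (1/16)[1*(7)*conj(2) + 1*(-1)*conj(-2) + 2*(1 - 2*sqrt(2))*conj(sqrt(2)) + 2*(3)*conj(0) + 2*(1 + 2*sqrt(2))*conj(-sqrt(2)) + 4*(-1)*conj(0) + 4*(-3)*conj(0)]
      = (1/16)[(14) + (2) + (-8 + 2*sqrt(2)) + (0) + (-8 - 2*sqrt(2)) + (0) + (0)] = 0/16 = 0
  <chi_rho, chi_6> = (1/16)[1*(7)*conj(2) + 1*(-1)*conj(2) + 2*(1 - 2*sqrt(2))*conj(0) + 2*(3)*conj(-2) + 2*(1 + 2*sqrt(2))*conj(0) + 4*(-1)*conj(0) + 4*(-3)*conj(0)]
      = (1/16)[(14) + (-2) + (0) + (-12) + (0) + (0) + (0)] = 0/16 = 0
  <chi_rho, chi_7> = (1/16)[1*(7)*conj(2) + 1*(-1)*conj(-2) + 2*(1 - 2*sqrt(2))*conj(-sqrt(2)) + 2*(3)*conj(0) + 2*(1 + 2*sqrt(2))*conj(sqrt(2)) + 4*(-1)*conj(0) + 4*(-3)*conj(0)]
      = (1/16)[(14) + (2) + (8 - 2*sqrt(2)) + (0) + (2*sqrt(2) + 8) + (0) + (0)] = 32/16 = 2
Dimension check: dim(rho) = sum (mult * dim) = 0*1 + 2*1 + 1*1 + 0*1 + 0*2 + 0*2 + 2*2 = 7 = chi_rho(e) = 7.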